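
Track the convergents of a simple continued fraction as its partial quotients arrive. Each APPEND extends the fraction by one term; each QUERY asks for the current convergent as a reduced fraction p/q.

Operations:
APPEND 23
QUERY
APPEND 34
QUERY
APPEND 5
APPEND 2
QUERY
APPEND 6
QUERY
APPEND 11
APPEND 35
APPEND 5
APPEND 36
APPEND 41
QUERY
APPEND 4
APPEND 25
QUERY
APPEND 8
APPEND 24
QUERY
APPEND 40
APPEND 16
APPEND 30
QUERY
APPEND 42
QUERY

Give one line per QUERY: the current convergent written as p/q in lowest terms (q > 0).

23/1
783/34
8659/376
55892/2427
163382268269/7094553153
16601165349994/720872902703
3219805184307298/139813697437247
62109843448814901761/2696997601640796176
2610679455442712823516/113363612577520404415

APPEND 23: p_0 = 23·1 + 0 = 23, q_0 = 23·0 + 1 = 1 → 23/1
APPEND 34: p_1 = 34·23 + 1 = 783, q_1 = 34·1 + 0 = 34 → 783/34
APPEND 5: p_2 = 5·783 + 23 = 3938, q_2 = 5·34 + 1 = 171 → 3938/171
APPEND 2: p_3 = 2·3938 + 783 = 8659, q_3 = 2·171 + 34 = 376 → 8659/376
APPEND 6: p_4 = 6·8659 + 3938 = 55892, q_4 = 6·376 + 171 = 2427 → 55892/2427
APPEND 11: p_5 = 11·55892 + 8659 = 623471, q_5 = 11·2427 + 376 = 27073 → 623471/27073
APPEND 35: p_6 = 35·623471 + 55892 = 21877377, q_6 = 35·27073 + 2427 = 949982 → 21877377/949982
APPEND 5: p_7 = 5·21877377 + 623471 = 110010356, q_7 = 5·949982 + 27073 = 4776983 → 110010356/4776983
APPEND 36: p_8 = 36·110010356 + 21877377 = 3982250193, q_8 = 36·4776983 + 949982 = 172921370 → 3982250193/172921370
APPEND 41: p_9 = 41·3982250193 + 110010356 = 163382268269, q_9 = 41·172921370 + 4776983 = 7094553153 → 163382268269/7094553153
APPEND 4: p_10 = 4·163382268269 + 3982250193 = 657511323269, q_10 = 4·7094553153 + 172921370 = 28551133982 → 657511323269/28551133982
APPEND 25: p_11 = 25·657511323269 + 163382268269 = 16601165349994, q_11 = 25·28551133982 + 7094553153 = 720872902703 → 16601165349994/720872902703
APPEND 8: p_12 = 8·16601165349994 + 657511323269 = 133466834123221, q_12 = 8·720872902703 + 28551133982 = 5795534355606 → 133466834123221/5795534355606
APPEND 24: p_13 = 24·133466834123221 + 16601165349994 = 3219805184307298, q_13 = 24·5795534355606 + 720872902703 = 139813697437247 → 3219805184307298/139813697437247
APPEND 40: p_14 = 40·3219805184307298 + 133466834123221 = 128925674206415141, q_14 = 40·139813697437247 + 5795534355606 = 5598343431845486 → 128925674206415141/5598343431845486
APPEND 16: p_15 = 16·128925674206415141 + 3219805184307298 = 2066030592486949554, q_15 = 16·5598343431845486 + 139813697437247 = 89713308606965023 → 2066030592486949554/89713308606965023
APPEND 30: p_16 = 30·2066030592486949554 + 128925674206415141 = 62109843448814901761, q_16 = 30·89713308606965023 + 5598343431845486 = 2696997601640796176 → 62109843448814901761/2696997601640796176
APPEND 42: p_17 = 42·62109843448814901761 + 2066030592486949554 = 2610679455442712823516, q_17 = 42·2696997601640796176 + 89713308606965023 = 113363612577520404415 → 2610679455442712823516/113363612577520404415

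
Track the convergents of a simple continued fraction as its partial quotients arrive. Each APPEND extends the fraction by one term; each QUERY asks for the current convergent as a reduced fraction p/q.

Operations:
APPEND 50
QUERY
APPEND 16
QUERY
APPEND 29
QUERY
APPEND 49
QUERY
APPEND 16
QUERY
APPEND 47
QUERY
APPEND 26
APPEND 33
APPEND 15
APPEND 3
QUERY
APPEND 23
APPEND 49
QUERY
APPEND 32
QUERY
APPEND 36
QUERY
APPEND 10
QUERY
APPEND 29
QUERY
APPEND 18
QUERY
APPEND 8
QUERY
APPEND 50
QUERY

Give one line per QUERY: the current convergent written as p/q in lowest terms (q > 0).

50/1
801/16
23279/465
1141472/22801
18286831/365281
860622529/17191008
34101581438119/681181981137
39011491681462887/779257854622072
1249163190747629216/24952140667756119
45008886358596114663/899056321893842356
451338026776708775846/9015515359606179679
13133811662883150614197/262349001750473053047
236859947958673419831392/4731297546868121134525
1908013395332270509265333/38112729376695442129247
95637529714572198883098042/1910367766381640227596875

APPEND 50: p_0 = 50·1 + 0 = 50, q_0 = 50·0 + 1 = 1 → 50/1
APPEND 16: p_1 = 16·50 + 1 = 801, q_1 = 16·1 + 0 = 16 → 801/16
APPEND 29: p_2 = 29·801 + 50 = 23279, q_2 = 29·16 + 1 = 465 → 23279/465
APPEND 49: p_3 = 49·23279 + 801 = 1141472, q_3 = 49·465 + 16 = 22801 → 1141472/22801
APPEND 16: p_4 = 16·1141472 + 23279 = 18286831, q_4 = 16·22801 + 465 = 365281 → 18286831/365281
APPEND 47: p_5 = 47·18286831 + 1141472 = 860622529, q_5 = 47·365281 + 22801 = 17191008 → 860622529/17191008
APPEND 26: p_6 = 26·860622529 + 18286831 = 22394472585, q_6 = 26·17191008 + 365281 = 447331489 → 22394472585/447331489
APPEND 33: p_7 = 33·22394472585 + 860622529 = 739878217834, q_7 = 33·447331489 + 17191008 = 14779130145 → 739878217834/14779130145
APPEND 15: p_8 = 15·739878217834 + 22394472585 = 11120567740095, q_8 = 15·14779130145 + 447331489 = 222134283664 → 11120567740095/222134283664
APPEND 3: p_9 = 3·11120567740095 + 739878217834 = 34101581438119, q_9 = 3·222134283664 + 14779130145 = 681181981137 → 34101581438119/681181981137
APPEND 23: p_10 = 23·34101581438119 + 11120567740095 = 795456940816832, q_10 = 23·681181981137 + 222134283664 = 15889319849815 → 795456940816832/15889319849815
APPEND 49: p_11 = 49·795456940816832 + 34101581438119 = 39011491681462887, q_11 = 49·15889319849815 + 681181981137 = 779257854622072 → 39011491681462887/779257854622072
APPEND 32: p_12 = 32·39011491681462887 + 795456940816832 = 1249163190747629216, q_12 = 32·779257854622072 + 15889319849815 = 24952140667756119 → 1249163190747629216/24952140667756119
APPEND 36: p_13 = 36·1249163190747629216 + 39011491681462887 = 45008886358596114663, q_13 = 36·24952140667756119 + 779257854622072 = 899056321893842356 → 45008886358596114663/899056321893842356
APPEND 10: p_14 = 10·45008886358596114663 + 1249163190747629216 = 451338026776708775846, q_14 = 10·899056321893842356 + 24952140667756119 = 9015515359606179679 → 451338026776708775846/9015515359606179679
APPEND 29: p_15 = 29·451338026776708775846 + 45008886358596114663 = 13133811662883150614197, q_15 = 29·9015515359606179679 + 899056321893842356 = 262349001750473053047 → 13133811662883150614197/262349001750473053047
APPEND 18: p_16 = 18·13133811662883150614197 + 451338026776708775846 = 236859947958673419831392, q_16 = 18·262349001750473053047 + 9015515359606179679 = 4731297546868121134525 → 236859947958673419831392/4731297546868121134525
APPEND 8: p_17 = 8·236859947958673419831392 + 13133811662883150614197 = 1908013395332270509265333, q_17 = 8·4731297546868121134525 + 262349001750473053047 = 38112729376695442129247 → 1908013395332270509265333/38112729376695442129247
APPEND 50: p_18 = 50·1908013395332270509265333 + 236859947958673419831392 = 95637529714572198883098042, q_18 = 50·38112729376695442129247 + 4731297546868121134525 = 1910367766381640227596875 → 95637529714572198883098042/1910367766381640227596875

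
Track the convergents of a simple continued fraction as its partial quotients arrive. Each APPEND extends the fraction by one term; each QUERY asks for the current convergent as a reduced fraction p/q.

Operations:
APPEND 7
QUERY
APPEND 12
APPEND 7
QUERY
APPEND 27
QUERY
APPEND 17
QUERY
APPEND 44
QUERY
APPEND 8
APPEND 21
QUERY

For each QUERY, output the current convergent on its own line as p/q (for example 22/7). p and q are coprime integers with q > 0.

APPEND 7: p_0 = 7·1 + 0 = 7, q_0 = 7·0 + 1 = 1 → 7/1
APPEND 12: p_1 = 12·7 + 1 = 85, q_1 = 12·1 + 0 = 12 → 85/12
APPEND 7: p_2 = 7·85 + 7 = 602, q_2 = 7·12 + 1 = 85 → 602/85
APPEND 27: p_3 = 27·602 + 85 = 16339, q_3 = 27·85 + 12 = 2307 → 16339/2307
APPEND 17: p_4 = 17·16339 + 602 = 278365, q_4 = 17·2307 + 85 = 39304 → 278365/39304
APPEND 44: p_5 = 44·278365 + 16339 = 12264399, q_5 = 44·39304 + 2307 = 1731683 → 12264399/1731683
APPEND 8: p_6 = 8·12264399 + 278365 = 98393557, q_6 = 8·1731683 + 39304 = 13892768 → 98393557/13892768
APPEND 21: p_7 = 21·98393557 + 12264399 = 2078529096, q_7 = 21·13892768 + 1731683 = 293479811 → 2078529096/293479811

7/1
602/85
16339/2307
278365/39304
12264399/1731683
2078529096/293479811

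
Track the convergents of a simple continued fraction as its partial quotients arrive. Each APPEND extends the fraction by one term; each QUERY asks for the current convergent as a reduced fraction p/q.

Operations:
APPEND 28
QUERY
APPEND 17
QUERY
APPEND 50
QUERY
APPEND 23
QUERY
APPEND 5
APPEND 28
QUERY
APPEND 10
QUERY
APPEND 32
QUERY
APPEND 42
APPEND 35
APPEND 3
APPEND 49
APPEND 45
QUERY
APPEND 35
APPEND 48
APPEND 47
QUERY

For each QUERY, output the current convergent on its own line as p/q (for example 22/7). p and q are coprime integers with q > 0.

28/1
477/17
23878/851
549671/19590
78172195/2786018
784494183/27958981
25181986051/897473410
249333359899754388/8886116459710441
19720307255471427994357/702821904633406058735

APPEND 28: p_0 = 28·1 + 0 = 28, q_0 = 28·0 + 1 = 1 → 28/1
APPEND 17: p_1 = 17·28 + 1 = 477, q_1 = 17·1 + 0 = 17 → 477/17
APPEND 50: p_2 = 50·477 + 28 = 23878, q_2 = 50·17 + 1 = 851 → 23878/851
APPEND 23: p_3 = 23·23878 + 477 = 549671, q_3 = 23·851 + 17 = 19590 → 549671/19590
APPEND 5: p_4 = 5·549671 + 23878 = 2772233, q_4 = 5·19590 + 851 = 98801 → 2772233/98801
APPEND 28: p_5 = 28·2772233 + 549671 = 78172195, q_5 = 28·98801 + 19590 = 2786018 → 78172195/2786018
APPEND 10: p_6 = 10·78172195 + 2772233 = 784494183, q_6 = 10·2786018 + 98801 = 27958981 → 784494183/27958981
APPEND 32: p_7 = 32·784494183 + 78172195 = 25181986051, q_7 = 32·27958981 + 2786018 = 897473410 → 25181986051/897473410
APPEND 42: p_8 = 42·25181986051 + 784494183 = 1058427908325, q_8 = 42·897473410 + 27958981 = 37721842201 → 1058427908325/37721842201
APPEND 35: p_9 = 35·1058427908325 + 25181986051 = 37070158777426, q_9 = 35·37721842201 + 897473410 = 1321161950445 → 37070158777426/1321161950445
APPEND 3: p_10 = 3·37070158777426 + 1058427908325 = 112268904240603, q_10 = 3·1321161950445 + 37721842201 = 4001207693536 → 112268904240603/4001207693536
APPEND 49: p_11 = 49·112268904240603 + 37070158777426 = 5538246466566973, q_11 = 49·4001207693536 + 1321161950445 = 197380338933709 → 5538246466566973/197380338933709
APPEND 45: p_12 = 45·5538246466566973 + 112268904240603 = 249333359899754388, q_12 = 45·197380338933709 + 4001207693536 = 8886116459710441 → 249333359899754388/8886116459710441
APPEND 35: p_13 = 35·249333359899754388 + 5538246466566973 = 8732205842957970553, q_13 = 35·8886116459710441 + 197380338933709 = 311211456428799144 → 8732205842957970553/311211456428799144
APPEND 48: p_14 = 48·8732205842957970553 + 249333359899754388 = 419395213821882340932, q_14 = 48·311211456428799144 + 8886116459710441 = 14947036025042069353 → 419395213821882340932/14947036025042069353
APPEND 47: p_15 = 47·419395213821882340932 + 8732205842957970553 = 19720307255471427994357, q_15 = 47·14947036025042069353 + 311211456428799144 = 702821904633406058735 → 19720307255471427994357/702821904633406058735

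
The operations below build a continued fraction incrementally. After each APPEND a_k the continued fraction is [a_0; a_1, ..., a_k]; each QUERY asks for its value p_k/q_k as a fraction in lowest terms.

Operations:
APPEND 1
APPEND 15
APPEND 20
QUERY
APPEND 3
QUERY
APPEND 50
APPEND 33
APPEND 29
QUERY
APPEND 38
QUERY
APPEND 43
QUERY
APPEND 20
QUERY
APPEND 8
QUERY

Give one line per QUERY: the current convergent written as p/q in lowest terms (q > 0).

APPEND 1: p_0 = 1·1 + 0 = 1, q_0 = 1·0 + 1 = 1 → 1/1
APPEND 15: p_1 = 15·1 + 1 = 16, q_1 = 15·1 + 0 = 15 → 16/15
APPEND 20: p_2 = 20·16 + 1 = 321, q_2 = 20·15 + 1 = 301 → 321/301
APPEND 3: p_3 = 3·321 + 16 = 979, q_3 = 3·301 + 15 = 918 → 979/918
APPEND 50: p_4 = 50·979 + 321 = 49271, q_4 = 50·918 + 301 = 46201 → 49271/46201
APPEND 33: p_5 = 33·49271 + 979 = 1626922, q_5 = 33·46201 + 918 = 1525551 → 1626922/1525551
APPEND 29: p_6 = 29·1626922 + 49271 = 47230009, q_6 = 29·1525551 + 46201 = 44287180 → 47230009/44287180
APPEND 38: p_7 = 38·47230009 + 1626922 = 1796367264, q_7 = 38·44287180 + 1525551 = 1684438391 → 1796367264/1684438391
APPEND 43: p_8 = 43·1796367264 + 47230009 = 77291022361, q_8 = 43·1684438391 + 44287180 = 72475137993 → 77291022361/72475137993
APPEND 20: p_9 = 20·77291022361 + 1796367264 = 1547616814484, q_9 = 20·72475137993 + 1684438391 = 1451187198251 → 1547616814484/1451187198251
APPEND 8: p_10 = 8·1547616814484 + 77291022361 = 12458225538233, q_10 = 8·1451187198251 + 72475137993 = 11681972724001 → 12458225538233/11681972724001

321/301
979/918
47230009/44287180
1796367264/1684438391
77291022361/72475137993
1547616814484/1451187198251
12458225538233/11681972724001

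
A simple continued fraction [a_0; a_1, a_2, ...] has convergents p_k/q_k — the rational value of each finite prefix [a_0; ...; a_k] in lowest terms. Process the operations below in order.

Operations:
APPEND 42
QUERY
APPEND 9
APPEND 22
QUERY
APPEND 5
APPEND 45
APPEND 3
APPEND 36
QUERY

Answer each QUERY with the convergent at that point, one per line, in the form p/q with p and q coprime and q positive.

APPEND 42: p_0 = 42·1 + 0 = 42, q_0 = 42·0 + 1 = 1 → 42/1
APPEND 9: p_1 = 9·42 + 1 = 379, q_1 = 9·1 + 0 = 9 → 379/9
APPEND 22: p_2 = 22·379 + 42 = 8380, q_2 = 22·9 + 1 = 199 → 8380/199
APPEND 5: p_3 = 5·8380 + 379 = 42279, q_3 = 5·199 + 9 = 1004 → 42279/1004
APPEND 45: p_4 = 45·42279 + 8380 = 1910935, q_4 = 45·1004 + 199 = 45379 → 1910935/45379
APPEND 3: p_5 = 3·1910935 + 42279 = 5775084, q_5 = 3·45379 + 1004 = 137141 → 5775084/137141
APPEND 36: p_6 = 36·5775084 + 1910935 = 209813959, q_6 = 36·137141 + 45379 = 4982455 → 209813959/4982455

42/1
8380/199
209813959/4982455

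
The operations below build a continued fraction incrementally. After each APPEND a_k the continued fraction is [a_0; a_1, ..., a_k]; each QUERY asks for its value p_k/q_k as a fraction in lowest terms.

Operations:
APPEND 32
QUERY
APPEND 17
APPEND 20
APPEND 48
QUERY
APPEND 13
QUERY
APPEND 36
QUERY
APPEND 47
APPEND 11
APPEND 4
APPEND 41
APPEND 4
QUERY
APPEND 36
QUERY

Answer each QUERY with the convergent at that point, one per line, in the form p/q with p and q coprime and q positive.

APPEND 32: p_0 = 32·1 + 0 = 32, q_0 = 32·0 + 1 = 1 → 32/1
APPEND 17: p_1 = 17·32 + 1 = 545, q_1 = 17·1 + 0 = 17 → 545/17
APPEND 20: p_2 = 20·545 + 32 = 10932, q_2 = 20·17 + 1 = 341 → 10932/341
APPEND 48: p_3 = 48·10932 + 545 = 525281, q_3 = 48·341 + 17 = 16385 → 525281/16385
APPEND 13: p_4 = 13·525281 + 10932 = 6839585, q_4 = 13·16385 + 341 = 213346 → 6839585/213346
APPEND 36: p_5 = 36·6839585 + 525281 = 246750341, q_5 = 36·213346 + 16385 = 7696841 → 246750341/7696841
APPEND 47: p_6 = 47·246750341 + 6839585 = 11604105612, q_6 = 47·7696841 + 213346 = 361964873 → 11604105612/361964873
APPEND 11: p_7 = 11·11604105612 + 246750341 = 127891912073, q_7 = 11·361964873 + 7696841 = 3989310444 → 127891912073/3989310444
APPEND 4: p_8 = 4·127891912073 + 11604105612 = 523171753904, q_8 = 4·3989310444 + 361964873 = 16319206649 → 523171753904/16319206649
APPEND 41: p_9 = 41·523171753904 + 127891912073 = 21577933822137, q_9 = 41·16319206649 + 3989310444 = 673076783053 → 21577933822137/673076783053
APPEND 4: p_10 = 4·21577933822137 + 523171753904 = 86834907042452, q_10 = 4·673076783053 + 16319206649 = 2708626338861 → 86834907042452/2708626338861
APPEND 36: p_11 = 36·86834907042452 + 21577933822137 = 3147634587350409, q_11 = 36·2708626338861 + 673076783053 = 98183624982049 → 3147634587350409/98183624982049

32/1
525281/16385
6839585/213346
246750341/7696841
86834907042452/2708626338861
3147634587350409/98183624982049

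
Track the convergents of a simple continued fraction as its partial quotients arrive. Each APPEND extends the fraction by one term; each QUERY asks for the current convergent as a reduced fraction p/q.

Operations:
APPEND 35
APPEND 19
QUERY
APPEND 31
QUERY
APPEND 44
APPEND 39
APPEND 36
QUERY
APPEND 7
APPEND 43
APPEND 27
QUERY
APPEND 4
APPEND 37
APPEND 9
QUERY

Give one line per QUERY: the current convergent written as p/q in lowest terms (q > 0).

666/19
20681/590
1280179666/36521735
10488838215888/299231881237
14237126920194310/406165314408847

APPEND 35: p_0 = 35·1 + 0 = 35, q_0 = 35·0 + 1 = 1 → 35/1
APPEND 19: p_1 = 19·35 + 1 = 666, q_1 = 19·1 + 0 = 19 → 666/19
APPEND 31: p_2 = 31·666 + 35 = 20681, q_2 = 31·19 + 1 = 590 → 20681/590
APPEND 44: p_3 = 44·20681 + 666 = 910630, q_3 = 44·590 + 19 = 25979 → 910630/25979
APPEND 39: p_4 = 39·910630 + 20681 = 35535251, q_4 = 39·25979 + 590 = 1013771 → 35535251/1013771
APPEND 36: p_5 = 36·35535251 + 910630 = 1280179666, q_5 = 36·1013771 + 25979 = 36521735 → 1280179666/36521735
APPEND 7: p_6 = 7·1280179666 + 35535251 = 8996792913, q_6 = 7·36521735 + 1013771 = 256665916 → 8996792913/256665916
APPEND 43: p_7 = 43·8996792913 + 1280179666 = 388142274925, q_7 = 43·256665916 + 36521735 = 11073156123 → 388142274925/11073156123
APPEND 27: p_8 = 27·388142274925 + 8996792913 = 10488838215888, q_8 = 27·11073156123 + 256665916 = 299231881237 → 10488838215888/299231881237
APPEND 4: p_9 = 4·10488838215888 + 388142274925 = 42343495138477, q_9 = 4·299231881237 + 11073156123 = 1208000681071 → 42343495138477/1208000681071
APPEND 37: p_10 = 37·42343495138477 + 10488838215888 = 1577198158339537, q_10 = 37·1208000681071 + 299231881237 = 44995257080864 → 1577198158339537/44995257080864
APPEND 9: p_11 = 9·1577198158339537 + 42343495138477 = 14237126920194310, q_11 = 9·44995257080864 + 1208000681071 = 406165314408847 → 14237126920194310/406165314408847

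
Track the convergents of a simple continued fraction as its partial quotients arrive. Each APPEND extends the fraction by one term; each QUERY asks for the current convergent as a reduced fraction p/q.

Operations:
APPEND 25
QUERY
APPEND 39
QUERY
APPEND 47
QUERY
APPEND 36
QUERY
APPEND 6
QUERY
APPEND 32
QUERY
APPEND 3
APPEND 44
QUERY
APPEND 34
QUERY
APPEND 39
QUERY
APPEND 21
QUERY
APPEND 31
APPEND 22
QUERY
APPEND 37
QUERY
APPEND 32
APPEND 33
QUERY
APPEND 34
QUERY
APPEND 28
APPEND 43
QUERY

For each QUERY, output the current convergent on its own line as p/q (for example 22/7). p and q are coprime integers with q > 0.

25/1
976/39
45897/1834
1653268/66063
9965505/398212
320549428/12808847
43071556144/1721097979
1465404522685/58556156039
57193847940859/2285411183500
1202536211280724/48052191009539
822590496959433390/32869925505552137
30473184203896678733/1217679147037908278
32237301189918450722651/1288171565960752270367
1097044204942248977722980/43836831845296295809511
1323324470906576511537264893/52878773750918348798086536

APPEND 25: p_0 = 25·1 + 0 = 25, q_0 = 25·0 + 1 = 1 → 25/1
APPEND 39: p_1 = 39·25 + 1 = 976, q_1 = 39·1 + 0 = 39 → 976/39
APPEND 47: p_2 = 47·976 + 25 = 45897, q_2 = 47·39 + 1 = 1834 → 45897/1834
APPEND 36: p_3 = 36·45897 + 976 = 1653268, q_3 = 36·1834 + 39 = 66063 → 1653268/66063
APPEND 6: p_4 = 6·1653268 + 45897 = 9965505, q_4 = 6·66063 + 1834 = 398212 → 9965505/398212
APPEND 32: p_5 = 32·9965505 + 1653268 = 320549428, q_5 = 32·398212 + 66063 = 12808847 → 320549428/12808847
APPEND 3: p_6 = 3·320549428 + 9965505 = 971613789, q_6 = 3·12808847 + 398212 = 38824753 → 971613789/38824753
APPEND 44: p_7 = 44·971613789 + 320549428 = 43071556144, q_7 = 44·38824753 + 12808847 = 1721097979 → 43071556144/1721097979
APPEND 34: p_8 = 34·43071556144 + 971613789 = 1465404522685, q_8 = 34·1721097979 + 38824753 = 58556156039 → 1465404522685/58556156039
APPEND 39: p_9 = 39·1465404522685 + 43071556144 = 57193847940859, q_9 = 39·58556156039 + 1721097979 = 2285411183500 → 57193847940859/2285411183500
APPEND 21: p_10 = 21·57193847940859 + 1465404522685 = 1202536211280724, q_10 = 21·2285411183500 + 58556156039 = 48052191009539 → 1202536211280724/48052191009539
APPEND 31: p_11 = 31·1202536211280724 + 57193847940859 = 37335816397643303, q_11 = 31·48052191009539 + 2285411183500 = 1491903332479209 → 37335816397643303/1491903332479209
APPEND 22: p_12 = 22·37335816397643303 + 1202536211280724 = 822590496959433390, q_12 = 22·1491903332479209 + 48052191009539 = 32869925505552137 → 822590496959433390/32869925505552137
APPEND 37: p_13 = 37·822590496959433390 + 37335816397643303 = 30473184203896678733, q_13 = 37·32869925505552137 + 1491903332479209 = 1217679147037908278 → 30473184203896678733/1217679147037908278
APPEND 32: p_14 = 32·30473184203896678733 + 822590496959433390 = 975964485021653152846, q_14 = 32·1217679147037908278 + 32869925505552137 = 38998602630718617033 → 975964485021653152846/38998602630718617033
APPEND 33: p_15 = 33·975964485021653152846 + 30473184203896678733 = 32237301189918450722651, q_15 = 33·38998602630718617033 + 1217679147037908278 = 1288171565960752270367 → 32237301189918450722651/1288171565960752270367
APPEND 34: p_16 = 34·32237301189918450722651 + 975964485021653152846 = 1097044204942248977722980, q_16 = 34·1288171565960752270367 + 38998602630718617033 = 43836831845296295809511 → 1097044204942248977722980/43836831845296295809511
APPEND 28: p_17 = 28·1097044204942248977722980 + 32237301189918450722651 = 30749475039572889826966091, q_17 = 28·43836831845296295809511 + 1288171565960752270367 = 1228719463234257034936675 → 30749475039572889826966091/1228719463234257034936675
APPEND 43: p_18 = 43·30749475039572889826966091 + 1097044204942248977722980 = 1323324470906576511537264893, q_18 = 43·1228719463234257034936675 + 43836831845296295809511 = 52878773750918348798086536 → 1323324470906576511537264893/52878773750918348798086536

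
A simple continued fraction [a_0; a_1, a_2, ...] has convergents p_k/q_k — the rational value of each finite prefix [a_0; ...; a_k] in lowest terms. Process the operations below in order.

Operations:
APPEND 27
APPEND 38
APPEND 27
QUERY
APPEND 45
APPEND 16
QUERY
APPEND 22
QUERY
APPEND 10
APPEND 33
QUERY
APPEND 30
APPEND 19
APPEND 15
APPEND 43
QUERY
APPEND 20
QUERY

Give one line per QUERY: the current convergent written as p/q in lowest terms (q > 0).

APPEND 27: p_0 = 27·1 + 0 = 27, q_0 = 27·0 + 1 = 1 → 27/1
APPEND 38: p_1 = 38·27 + 1 = 1027, q_1 = 38·1 + 0 = 38 → 1027/38
APPEND 27: p_2 = 27·1027 + 27 = 27756, q_2 = 27·38 + 1 = 1027 → 27756/1027
APPEND 45: p_3 = 45·27756 + 1027 = 1250047, q_3 = 45·1027 + 38 = 46253 → 1250047/46253
APPEND 16: p_4 = 16·1250047 + 27756 = 20028508, q_4 = 16·46253 + 1027 = 741075 → 20028508/741075
APPEND 22: p_5 = 22·20028508 + 1250047 = 441877223, q_5 = 22·741075 + 46253 = 16349903 → 441877223/16349903
APPEND 10: p_6 = 10·441877223 + 20028508 = 4438800738, q_6 = 10·16349903 + 741075 = 164240105 → 4438800738/164240105
APPEND 33: p_7 = 33·4438800738 + 441877223 = 146922301577, q_7 = 33·164240105 + 16349903 = 5436273368 → 146922301577/5436273368
APPEND 30: p_8 = 30·146922301577 + 4438800738 = 4412107848048, q_8 = 30·5436273368 + 164240105 = 163252441145 → 4412107848048/163252441145
APPEND 19: p_9 = 19·4412107848048 + 146922301577 = 83976971414489, q_9 = 19·163252441145 + 5436273368 = 3107232655123 → 83976971414489/3107232655123
APPEND 15: p_10 = 15·83976971414489 + 4412107848048 = 1264066679065383, q_10 = 15·3107232655123 + 163252441145 = 46771742267990 → 1264066679065383/46771742267990
APPEND 43: p_11 = 43·1264066679065383 + 83976971414489 = 54438844171225958, q_11 = 43·46771742267990 + 3107232655123 = 2014292150178693 → 54438844171225958/2014292150178693
APPEND 20: p_12 = 20·54438844171225958 + 1264066679065383 = 1090040950103584543, q_12 = 20·2014292150178693 + 46771742267990 = 40332614745841850 → 1090040950103584543/40332614745841850

27756/1027
20028508/741075
441877223/16349903
146922301577/5436273368
54438844171225958/2014292150178693
1090040950103584543/40332614745841850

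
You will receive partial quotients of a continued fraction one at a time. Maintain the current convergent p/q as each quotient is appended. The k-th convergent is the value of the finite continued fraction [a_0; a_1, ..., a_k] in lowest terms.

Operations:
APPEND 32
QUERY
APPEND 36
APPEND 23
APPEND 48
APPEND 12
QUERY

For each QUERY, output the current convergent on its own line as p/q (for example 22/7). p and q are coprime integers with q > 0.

32/1
15333763/478765

APPEND 32: p_0 = 32·1 + 0 = 32, q_0 = 32·0 + 1 = 1 → 32/1
APPEND 36: p_1 = 36·32 + 1 = 1153, q_1 = 36·1 + 0 = 36 → 1153/36
APPEND 23: p_2 = 23·1153 + 32 = 26551, q_2 = 23·36 + 1 = 829 → 26551/829
APPEND 48: p_3 = 48·26551 + 1153 = 1275601, q_3 = 48·829 + 36 = 39828 → 1275601/39828
APPEND 12: p_4 = 12·1275601 + 26551 = 15333763, q_4 = 12·39828 + 829 = 478765 → 15333763/478765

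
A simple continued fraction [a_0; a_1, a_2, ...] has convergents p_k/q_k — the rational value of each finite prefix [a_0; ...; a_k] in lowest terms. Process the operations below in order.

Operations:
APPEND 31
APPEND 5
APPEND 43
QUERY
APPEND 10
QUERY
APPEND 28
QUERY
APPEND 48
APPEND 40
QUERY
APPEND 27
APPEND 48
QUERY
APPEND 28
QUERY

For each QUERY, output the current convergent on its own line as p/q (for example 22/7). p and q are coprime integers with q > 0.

APPEND 31: p_0 = 31·1 + 0 = 31, q_0 = 31·0 + 1 = 1 → 31/1
APPEND 5: p_1 = 5·31 + 1 = 156, q_1 = 5·1 + 0 = 5 → 156/5
APPEND 43: p_2 = 43·156 + 31 = 6739, q_2 = 43·5 + 1 = 216 → 6739/216
APPEND 10: p_3 = 10·6739 + 156 = 67546, q_3 = 10·216 + 5 = 2165 → 67546/2165
APPEND 28: p_4 = 28·67546 + 6739 = 1898027, q_4 = 28·2165 + 216 = 60836 → 1898027/60836
APPEND 48: p_5 = 48·1898027 + 67546 = 91172842, q_5 = 48·60836 + 2165 = 2922293 → 91172842/2922293
APPEND 40: p_6 = 40·91172842 + 1898027 = 3648811707, q_6 = 40·2922293 + 60836 = 116952556 → 3648811707/116952556
APPEND 27: p_7 = 27·3648811707 + 91172842 = 98609088931, q_7 = 27·116952556 + 2922293 = 3160641305 → 98609088931/3160641305
APPEND 48: p_8 = 48·98609088931 + 3648811707 = 4736885080395, q_8 = 48·3160641305 + 116952556 = 151827735196 → 4736885080395/151827735196
APPEND 28: p_9 = 28·4736885080395 + 98609088931 = 132731391339991, q_9 = 28·151827735196 + 3160641305 = 4254337226793 → 132731391339991/4254337226793

6739/216
67546/2165
1898027/60836
3648811707/116952556
4736885080395/151827735196
132731391339991/4254337226793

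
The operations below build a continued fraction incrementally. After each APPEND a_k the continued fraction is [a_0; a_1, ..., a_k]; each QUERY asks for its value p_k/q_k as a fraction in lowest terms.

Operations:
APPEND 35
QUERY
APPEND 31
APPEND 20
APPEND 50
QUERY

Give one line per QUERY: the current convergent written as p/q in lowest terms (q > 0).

35/1
1088836/31081

APPEND 35: p_0 = 35·1 + 0 = 35, q_0 = 35·0 + 1 = 1 → 35/1
APPEND 31: p_1 = 31·35 + 1 = 1086, q_1 = 31·1 + 0 = 31 → 1086/31
APPEND 20: p_2 = 20·1086 + 35 = 21755, q_2 = 20·31 + 1 = 621 → 21755/621
APPEND 50: p_3 = 50·21755 + 1086 = 1088836, q_3 = 50·621 + 31 = 31081 → 1088836/31081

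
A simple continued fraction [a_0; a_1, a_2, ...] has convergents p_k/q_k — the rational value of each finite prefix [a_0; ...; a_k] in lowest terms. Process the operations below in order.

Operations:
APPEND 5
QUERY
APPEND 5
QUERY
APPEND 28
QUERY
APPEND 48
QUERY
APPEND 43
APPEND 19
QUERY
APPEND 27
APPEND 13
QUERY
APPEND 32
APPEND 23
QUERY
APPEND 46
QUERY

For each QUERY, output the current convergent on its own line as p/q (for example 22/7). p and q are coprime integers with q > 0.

APPEND 5: p_0 = 5·1 + 0 = 5, q_0 = 5·0 + 1 = 1 → 5/1
APPEND 5: p_1 = 5·5 + 1 = 26, q_1 = 5·1 + 0 = 5 → 26/5
APPEND 28: p_2 = 28·26 + 5 = 733, q_2 = 28·5 + 1 = 141 → 733/141
APPEND 48: p_3 = 48·733 + 26 = 35210, q_3 = 48·141 + 5 = 6773 → 35210/6773
APPEND 43: p_4 = 43·35210 + 733 = 1514763, q_4 = 43·6773 + 141 = 291380 → 1514763/291380
APPEND 19: p_5 = 19·1514763 + 35210 = 28815707, q_5 = 19·291380 + 6773 = 5542993 → 28815707/5542993
APPEND 27: p_6 = 27·28815707 + 1514763 = 779538852, q_6 = 27·5542993 + 291380 = 149952191 → 779538852/149952191
APPEND 13: p_7 = 13·779538852 + 28815707 = 10162820783, q_7 = 13·149952191 + 5542993 = 1954921476 → 10162820783/1954921476
APPEND 32: p_8 = 32·10162820783 + 779538852 = 325989803908, q_8 = 32·1954921476 + 149952191 = 62707439423 → 325989803908/62707439423
APPEND 23: p_9 = 23·325989803908 + 10162820783 = 7507928310667, q_9 = 23·62707439423 + 1954921476 = 1444226028205 → 7507928310667/1444226028205
APPEND 46: p_10 = 46·7507928310667 + 325989803908 = 345690692094590, q_10 = 46·1444226028205 + 62707439423 = 66497104736853 → 345690692094590/66497104736853

5/1
26/5
733/141
35210/6773
28815707/5542993
10162820783/1954921476
7507928310667/1444226028205
345690692094590/66497104736853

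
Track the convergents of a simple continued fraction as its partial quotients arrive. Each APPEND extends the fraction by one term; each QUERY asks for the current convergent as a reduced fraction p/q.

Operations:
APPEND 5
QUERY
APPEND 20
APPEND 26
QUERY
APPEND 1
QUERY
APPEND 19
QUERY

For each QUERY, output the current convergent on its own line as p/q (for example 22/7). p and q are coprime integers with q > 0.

5/1
2631/521
2732/541
54539/10800

APPEND 5: p_0 = 5·1 + 0 = 5, q_0 = 5·0 + 1 = 1 → 5/1
APPEND 20: p_1 = 20·5 + 1 = 101, q_1 = 20·1 + 0 = 20 → 101/20
APPEND 26: p_2 = 26·101 + 5 = 2631, q_2 = 26·20 + 1 = 521 → 2631/521
APPEND 1: p_3 = 1·2631 + 101 = 2732, q_3 = 1·521 + 20 = 541 → 2732/541
APPEND 19: p_4 = 19·2732 + 2631 = 54539, q_4 = 19·541 + 521 = 10800 → 54539/10800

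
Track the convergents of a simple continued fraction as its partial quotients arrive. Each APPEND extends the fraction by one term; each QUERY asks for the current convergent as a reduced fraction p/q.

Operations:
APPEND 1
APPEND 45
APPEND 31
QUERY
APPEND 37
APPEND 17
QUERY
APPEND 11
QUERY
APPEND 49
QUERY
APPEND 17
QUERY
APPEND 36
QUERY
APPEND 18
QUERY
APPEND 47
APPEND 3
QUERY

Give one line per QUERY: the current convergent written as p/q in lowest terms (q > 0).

APPEND 1: p_0 = 1·1 + 0 = 1, q_0 = 1·0 + 1 = 1 → 1/1
APPEND 45: p_1 = 45·1 + 1 = 46, q_1 = 45·1 + 0 = 45 → 46/45
APPEND 31: p_2 = 31·46 + 1 = 1427, q_2 = 31·45 + 1 = 1396 → 1427/1396
APPEND 37: p_3 = 37·1427 + 46 = 52845, q_3 = 37·1396 + 45 = 51697 → 52845/51697
APPEND 17: p_4 = 17·52845 + 1427 = 899792, q_4 = 17·51697 + 1396 = 880245 → 899792/880245
APPEND 11: p_5 = 11·899792 + 52845 = 9950557, q_5 = 11·880245 + 51697 = 9734392 → 9950557/9734392
APPEND 49: p_6 = 49·9950557 + 899792 = 488477085, q_6 = 49·9734392 + 880245 = 477865453 → 488477085/477865453
APPEND 17: p_7 = 17·488477085 + 9950557 = 8314061002, q_7 = 17·477865453 + 9734392 = 8133447093 → 8314061002/8133447093
APPEND 36: p_8 = 36·8314061002 + 488477085 = 299794673157, q_8 = 36·8133447093 + 477865453 = 293281960801 → 299794673157/293281960801
APPEND 18: p_9 = 18·299794673157 + 8314061002 = 5404618177828, q_9 = 18·293281960801 + 8133447093 = 5287208741511 → 5404618177828/5287208741511
APPEND 47: p_10 = 47·5404618177828 + 299794673157 = 254316849031073, q_10 = 47·5287208741511 + 293281960801 = 248792092811818 → 254316849031073/248792092811818
APPEND 3: p_11 = 3·254316849031073 + 5404618177828 = 768355165271047, q_11 = 3·248792092811818 + 5287208741511 = 751663487176965 → 768355165271047/751663487176965

1427/1396
899792/880245
9950557/9734392
488477085/477865453
8314061002/8133447093
299794673157/293281960801
5404618177828/5287208741511
768355165271047/751663487176965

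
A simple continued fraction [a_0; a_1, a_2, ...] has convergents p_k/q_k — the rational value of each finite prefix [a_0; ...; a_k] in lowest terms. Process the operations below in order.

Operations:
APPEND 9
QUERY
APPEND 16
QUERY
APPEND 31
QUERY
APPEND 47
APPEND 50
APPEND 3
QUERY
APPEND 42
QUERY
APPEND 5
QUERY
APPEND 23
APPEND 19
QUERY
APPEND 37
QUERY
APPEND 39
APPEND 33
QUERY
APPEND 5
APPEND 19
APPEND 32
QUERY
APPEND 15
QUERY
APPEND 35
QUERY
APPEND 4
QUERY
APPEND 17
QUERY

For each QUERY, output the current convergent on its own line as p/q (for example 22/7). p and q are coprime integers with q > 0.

9/1
145/16
4504/497
32000295/3531116
1354608544/149476119
6805043015/750911711
3006346402906/331739375679
111392687505411/12291777345595
143572990938265266/15842756620523767
444421611702942609897/49040306154366646415
6680189781776235778756/737134611461131201653
234251063973871194866357/25848751707293958704270
943684445677261015244184/104132141440636966018733
16276886640487308454017485/1796095156198122381022731

APPEND 9: p_0 = 9·1 + 0 = 9, q_0 = 9·0 + 1 = 1 → 9/1
APPEND 16: p_1 = 16·9 + 1 = 145, q_1 = 16·1 + 0 = 16 → 145/16
APPEND 31: p_2 = 31·145 + 9 = 4504, q_2 = 31·16 + 1 = 497 → 4504/497
APPEND 47: p_3 = 47·4504 + 145 = 211833, q_3 = 47·497 + 16 = 23375 → 211833/23375
APPEND 50: p_4 = 50·211833 + 4504 = 10596154, q_4 = 50·23375 + 497 = 1169247 → 10596154/1169247
APPEND 3: p_5 = 3·10596154 + 211833 = 32000295, q_5 = 3·1169247 + 23375 = 3531116 → 32000295/3531116
APPEND 42: p_6 = 42·32000295 + 10596154 = 1354608544, q_6 = 42·3531116 + 1169247 = 149476119 → 1354608544/149476119
APPEND 5: p_7 = 5·1354608544 + 32000295 = 6805043015, q_7 = 5·149476119 + 3531116 = 750911711 → 6805043015/750911711
APPEND 23: p_8 = 23·6805043015 + 1354608544 = 157870597889, q_8 = 23·750911711 + 149476119 = 17420445472 → 157870597889/17420445472
APPEND 19: p_9 = 19·157870597889 + 6805043015 = 3006346402906, q_9 = 19·17420445472 + 750911711 = 331739375679 → 3006346402906/331739375679
APPEND 37: p_10 = 37·3006346402906 + 157870597889 = 111392687505411, q_10 = 37·331739375679 + 17420445472 = 12291777345595 → 111392687505411/12291777345595
APPEND 39: p_11 = 39·111392687505411 + 3006346402906 = 4347321159113935, q_11 = 39·12291777345595 + 331739375679 = 479711055853884 → 4347321159113935/479711055853884
APPEND 33: p_12 = 33·4347321159113935 + 111392687505411 = 143572990938265266, q_12 = 33·479711055853884 + 12291777345595 = 15842756620523767 → 143572990938265266/15842756620523767
APPEND 5: p_13 = 5·143572990938265266 + 4347321159113935 = 722212275850440265, q_13 = 5·15842756620523767 + 479711055853884 = 79693494158472719 → 722212275850440265/79693494158472719
APPEND 19: p_14 = 19·722212275850440265 + 143572990938265266 = 13865606232096630301, q_14 = 19·79693494158472719 + 15842756620523767 = 1530019145631505428 → 13865606232096630301/1530019145631505428
APPEND 32: p_15 = 32·13865606232096630301 + 722212275850440265 = 444421611702942609897, q_15 = 32·1530019145631505428 + 79693494158472719 = 49040306154366646415 → 444421611702942609897/49040306154366646415
APPEND 15: p_16 = 15·444421611702942609897 + 13865606232096630301 = 6680189781776235778756, q_16 = 15·49040306154366646415 + 1530019145631505428 = 737134611461131201653 → 6680189781776235778756/737134611461131201653
APPEND 35: p_17 = 35·6680189781776235778756 + 444421611702942609897 = 234251063973871194866357, q_17 = 35·737134611461131201653 + 49040306154366646415 = 25848751707293958704270 → 234251063973871194866357/25848751707293958704270
APPEND 4: p_18 = 4·234251063973871194866357 + 6680189781776235778756 = 943684445677261015244184, q_18 = 4·25848751707293958704270 + 737134611461131201653 = 104132141440636966018733 → 943684445677261015244184/104132141440636966018733
APPEND 17: p_19 = 17·943684445677261015244184 + 234251063973871194866357 = 16276886640487308454017485, q_19 = 17·104132141440636966018733 + 25848751707293958704270 = 1796095156198122381022731 → 16276886640487308454017485/1796095156198122381022731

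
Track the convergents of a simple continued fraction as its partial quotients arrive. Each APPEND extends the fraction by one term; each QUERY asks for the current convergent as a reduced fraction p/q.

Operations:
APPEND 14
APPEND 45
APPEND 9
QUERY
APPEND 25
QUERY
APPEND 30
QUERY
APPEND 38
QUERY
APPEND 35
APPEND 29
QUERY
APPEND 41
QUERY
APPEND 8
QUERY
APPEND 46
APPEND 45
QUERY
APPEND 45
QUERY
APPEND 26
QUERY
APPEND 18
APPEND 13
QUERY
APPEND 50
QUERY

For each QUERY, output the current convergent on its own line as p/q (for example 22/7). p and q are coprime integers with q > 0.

APPEND 14: p_0 = 14·1 + 0 = 14, q_0 = 14·0 + 1 = 1 → 14/1
APPEND 45: p_1 = 45·14 + 1 = 631, q_1 = 45·1 + 0 = 45 → 631/45
APPEND 9: p_2 = 9·631 + 14 = 5693, q_2 = 9·45 + 1 = 406 → 5693/406
APPEND 25: p_3 = 25·5693 + 631 = 142956, q_3 = 25·406 + 45 = 10195 → 142956/10195
APPEND 30: p_4 = 30·142956 + 5693 = 4294373, q_4 = 30·10195 + 406 = 306256 → 4294373/306256
APPEND 38: p_5 = 38·4294373 + 142956 = 163329130, q_5 = 38·306256 + 10195 = 11647923 → 163329130/11647923
APPEND 35: p_6 = 35·163329130 + 4294373 = 5720813923, q_6 = 35·11647923 + 306256 = 407983561 → 5720813923/407983561
APPEND 29: p_7 = 29·5720813923 + 163329130 = 166066932897, q_7 = 29·407983561 + 11647923 = 11843171192 → 166066932897/11843171192
APPEND 41: p_8 = 41·166066932897 + 5720813923 = 6814465062700, q_8 = 41·11843171192 + 407983561 = 485978002433 → 6814465062700/485978002433
APPEND 8: p_9 = 8·6814465062700 + 166066932897 = 54681787434497, q_9 = 8·485978002433 + 11843171192 = 3899667190656 → 54681787434497/3899667190656
APPEND 46: p_10 = 46·54681787434497 + 6814465062700 = 2522176687049562, q_10 = 46·3899667190656 + 485978002433 = 179870668772609 → 2522176687049562/179870668772609
APPEND 45: p_11 = 45·2522176687049562 + 54681787434497 = 113552632704664787, q_11 = 45·179870668772609 + 3899667190656 = 8098079761958061 → 113552632704664787/8098079761958061
APPEND 45: p_12 = 45·113552632704664787 + 2522176687049562 = 5112390648396964977, q_12 = 45·8098079761958061 + 179870668772609 = 364593459956885354 → 5112390648396964977/364593459956885354
APPEND 26: p_13 = 26·5112390648396964977 + 113552632704664787 = 133035709491025754189, q_13 = 26·364593459956885354 + 8098079761958061 = 9487528038640977265 → 133035709491025754189/9487528038640977265
APPEND 18: p_14 = 18·133035709491025754189 + 5112390648396964977 = 2399755161486860540379, q_14 = 18·9487528038640977265 + 364593459956885354 = 171140098155494476124 → 2399755161486860540379/171140098155494476124
APPEND 13: p_15 = 13·2399755161486860540379 + 133035709491025754189 = 31329852808820212779116, q_15 = 13·171140098155494476124 + 9487528038640977265 = 2234308804060069166877 → 31329852808820212779116/2234308804060069166877
APPEND 50: p_16 = 50·31329852808820212779116 + 2399755161486860540379 = 1568892395602497499496179, q_16 = 50·2234308804060069166877 + 171140098155494476124 = 111886580301158952819974 → 1568892395602497499496179/111886580301158952819974

5693/406
142956/10195
4294373/306256
163329130/11647923
166066932897/11843171192
6814465062700/485978002433
54681787434497/3899667190656
113552632704664787/8098079761958061
5112390648396964977/364593459956885354
133035709491025754189/9487528038640977265
31329852808820212779116/2234308804060069166877
1568892395602497499496179/111886580301158952819974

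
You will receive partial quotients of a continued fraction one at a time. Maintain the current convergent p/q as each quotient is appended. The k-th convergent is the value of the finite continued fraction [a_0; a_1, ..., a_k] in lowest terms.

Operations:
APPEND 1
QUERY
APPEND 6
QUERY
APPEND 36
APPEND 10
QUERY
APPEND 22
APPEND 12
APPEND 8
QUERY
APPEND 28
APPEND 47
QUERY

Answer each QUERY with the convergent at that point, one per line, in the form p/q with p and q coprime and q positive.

1/1
7/6
2537/2176
5458795/4682041
7220974042/6193472465

APPEND 1: p_0 = 1·1 + 0 = 1, q_0 = 1·0 + 1 = 1 → 1/1
APPEND 6: p_1 = 6·1 + 1 = 7, q_1 = 6·1 + 0 = 6 → 7/6
APPEND 36: p_2 = 36·7 + 1 = 253, q_2 = 36·6 + 1 = 217 → 253/217
APPEND 10: p_3 = 10·253 + 7 = 2537, q_3 = 10·217 + 6 = 2176 → 2537/2176
APPEND 22: p_4 = 22·2537 + 253 = 56067, q_4 = 22·2176 + 217 = 48089 → 56067/48089
APPEND 12: p_5 = 12·56067 + 2537 = 675341, q_5 = 12·48089 + 2176 = 579244 → 675341/579244
APPEND 8: p_6 = 8·675341 + 56067 = 5458795, q_6 = 8·579244 + 48089 = 4682041 → 5458795/4682041
APPEND 28: p_7 = 28·5458795 + 675341 = 153521601, q_7 = 28·4682041 + 579244 = 131676392 → 153521601/131676392
APPEND 47: p_8 = 47·153521601 + 5458795 = 7220974042, q_8 = 47·131676392 + 4682041 = 6193472465 → 7220974042/6193472465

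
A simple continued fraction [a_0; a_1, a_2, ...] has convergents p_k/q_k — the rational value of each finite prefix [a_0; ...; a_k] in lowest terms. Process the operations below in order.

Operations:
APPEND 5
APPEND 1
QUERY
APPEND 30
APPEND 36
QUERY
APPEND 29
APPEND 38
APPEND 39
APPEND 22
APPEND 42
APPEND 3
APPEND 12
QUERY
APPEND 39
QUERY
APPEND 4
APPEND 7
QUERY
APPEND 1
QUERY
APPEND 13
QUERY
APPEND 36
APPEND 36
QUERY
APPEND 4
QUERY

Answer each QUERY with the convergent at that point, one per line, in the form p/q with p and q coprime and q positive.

6/1
6666/1117
9917420958047/1661830072209
387583703554416/64946144445169
11309349349784393/1895070999415364
12869601584960104/2156517407268249
178614169954265745/29929797293902601
232125884087741235009/38896581716853330461
934946516070903466960/156665956087401083729

APPEND 5: p_0 = 5·1 + 0 = 5, q_0 = 5·0 + 1 = 1 → 5/1
APPEND 1: p_1 = 1·5 + 1 = 6, q_1 = 1·1 + 0 = 1 → 6/1
APPEND 30: p_2 = 30·6 + 5 = 185, q_2 = 30·1 + 1 = 31 → 185/31
APPEND 36: p_3 = 36·185 + 6 = 6666, q_3 = 36·31 + 1 = 1117 → 6666/1117
APPEND 29: p_4 = 29·6666 + 185 = 193499, q_4 = 29·1117 + 31 = 32424 → 193499/32424
APPEND 38: p_5 = 38·193499 + 6666 = 7359628, q_5 = 38·32424 + 1117 = 1233229 → 7359628/1233229
APPEND 39: p_6 = 39·7359628 + 193499 = 287218991, q_6 = 39·1233229 + 32424 = 48128355 → 287218991/48128355
APPEND 22: p_7 = 22·287218991 + 7359628 = 6326177430, q_7 = 22·48128355 + 1233229 = 1060057039 → 6326177430/1060057039
APPEND 42: p_8 = 42·6326177430 + 287218991 = 265986671051, q_8 = 42·1060057039 + 48128355 = 44570523993 → 265986671051/44570523993
APPEND 3: p_9 = 3·265986671051 + 6326177430 = 804286190583, q_9 = 3·44570523993 + 1060057039 = 134771629018 → 804286190583/134771629018
APPEND 12: p_10 = 12·804286190583 + 265986671051 = 9917420958047, q_10 = 12·134771629018 + 44570523993 = 1661830072209 → 9917420958047/1661830072209
APPEND 39: p_11 = 39·9917420958047 + 804286190583 = 387583703554416, q_11 = 39·1661830072209 + 134771629018 = 64946144445169 → 387583703554416/64946144445169
APPEND 4: p_12 = 4·387583703554416 + 9917420958047 = 1560252235175711, q_12 = 4·64946144445169 + 1661830072209 = 261446407852885 → 1560252235175711/261446407852885
APPEND 7: p_13 = 7·1560252235175711 + 387583703554416 = 11309349349784393, q_13 = 7·261446407852885 + 64946144445169 = 1895070999415364 → 11309349349784393/1895070999415364
APPEND 1: p_14 = 1·11309349349784393 + 1560252235175711 = 12869601584960104, q_14 = 1·1895070999415364 + 261446407852885 = 2156517407268249 → 12869601584960104/2156517407268249
APPEND 13: p_15 = 13·12869601584960104 + 11309349349784393 = 178614169954265745, q_15 = 13·2156517407268249 + 1895070999415364 = 29929797293902601 → 178614169954265745/29929797293902601
APPEND 36: p_16 = 36·178614169954265745 + 12869601584960104 = 6442979719938526924, q_16 = 36·29929797293902601 + 2156517407268249 = 1079629219987761885 → 6442979719938526924/1079629219987761885
APPEND 36: p_17 = 36·6442979719938526924 + 178614169954265745 = 232125884087741235009, q_17 = 36·1079629219987761885 + 29929797293902601 = 38896581716853330461 → 232125884087741235009/38896581716853330461
APPEND 4: p_18 = 4·232125884087741235009 + 6442979719938526924 = 934946516070903466960, q_18 = 4·38896581716853330461 + 1079629219987761885 = 156665956087401083729 → 934946516070903466960/156665956087401083729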